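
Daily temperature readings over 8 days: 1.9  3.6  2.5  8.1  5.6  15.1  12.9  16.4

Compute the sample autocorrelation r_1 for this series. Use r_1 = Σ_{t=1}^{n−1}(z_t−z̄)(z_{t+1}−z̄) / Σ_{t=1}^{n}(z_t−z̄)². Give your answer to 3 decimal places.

Mean z̄ = (1.9 + 3.6 + 2.5 + 8.1 + 5.6 + 15.1 + 12.9 + 16.4)/8 = 8.2625
Deviations from mean: -6.3625, -4.6625, -5.7625, -0.1625, -2.6625, 6.8375, 4.6375, 8.1375
Numerator Σ_{t=1}^{7}(z_t−z̄)(z_{t+1}−z̄) = 109.1436
Denominator Σ(z_t−z̄)² = 237.0188
r_1 = 109.1436 / 237.0188 = 0.460

0.460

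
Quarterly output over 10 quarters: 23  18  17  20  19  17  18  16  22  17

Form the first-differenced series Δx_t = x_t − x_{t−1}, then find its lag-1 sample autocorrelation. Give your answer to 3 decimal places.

First differences Δx: -5, -1, 3, -1, -2, 1, -2, 6, -5
Mean of differences = -0.6667
Numerator Σ(Δx_t−Δx̄)(Δx_{t+1}−Δx̄) = -42.7778
Denominator Σ(Δx_t−Δx̄)² = 102.0000
r_1(Δx) = -42.7778 / 102.0000 = -0.419

-0.419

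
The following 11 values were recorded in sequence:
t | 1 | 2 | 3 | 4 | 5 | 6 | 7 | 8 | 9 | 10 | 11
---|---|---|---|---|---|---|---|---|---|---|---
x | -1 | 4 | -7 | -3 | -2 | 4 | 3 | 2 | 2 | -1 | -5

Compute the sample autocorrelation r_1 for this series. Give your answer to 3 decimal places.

Mean x̄ = (-1 + 4 − 7 − 3 − 2 + 4 + 3 + 2 + 2 − 1 − 5)/11 = -0.3636
Numerator Σ_{t=1}^{10}(x_t−x̄)(x_{t+1}−x̄) = 12.5950
Denominator Σ(x_t−x̄)² = 136.5455
r_1 = 12.5950 / 136.5455 = 0.092

0.092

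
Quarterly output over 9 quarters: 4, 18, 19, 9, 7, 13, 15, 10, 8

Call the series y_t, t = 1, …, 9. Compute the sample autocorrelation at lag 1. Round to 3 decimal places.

-0.040

Mean ȳ = (4 + 18 + 19 + 9 + 7 + 13 + 15 + 10 + 8)/9 = 11.4444
Numerator Σ_{t=1}^{8}(y_t−ȳ)(y_{t+1}−ȳ) = -8.4198
Denominator Σ(y_t−ȳ)² = 210.2222
r_1 = -8.4198 / 210.2222 = -0.040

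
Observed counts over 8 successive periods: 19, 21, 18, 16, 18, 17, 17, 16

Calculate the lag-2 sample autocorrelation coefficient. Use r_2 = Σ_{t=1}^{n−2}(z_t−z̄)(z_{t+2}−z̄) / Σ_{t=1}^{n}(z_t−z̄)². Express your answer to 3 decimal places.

-0.147

Mean z̄ = (19 + 21 + 18 + 16 + 18 + 17 + 17 + 16)/8 = 17.7500
Deviations from mean: 1.2500, 3.2500, 0.2500, -1.7500, 0.2500, -0.7500, -0.7500, -1.7500
Numerator Σ_{t=1}^{6}(z_t−z̄)(z_{t+2}−z̄) = -2.8750
Denominator Σ(z_t−z̄)² = 19.5000
r_2 = -2.8750 / 19.5000 = -0.147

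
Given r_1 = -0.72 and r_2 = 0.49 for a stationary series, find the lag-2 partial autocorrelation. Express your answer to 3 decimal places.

-0.059

φ_{22} = (r_2 − r_1²) / (1 − r_1²)
r_1² = (-0.72)² = 0.5184
Numerator = 0.49 − 0.5184 = -0.0284; denominator = 1 − 0.5184 = 0.4816
φ_{22} = -0.0284 / 0.4816 = -0.059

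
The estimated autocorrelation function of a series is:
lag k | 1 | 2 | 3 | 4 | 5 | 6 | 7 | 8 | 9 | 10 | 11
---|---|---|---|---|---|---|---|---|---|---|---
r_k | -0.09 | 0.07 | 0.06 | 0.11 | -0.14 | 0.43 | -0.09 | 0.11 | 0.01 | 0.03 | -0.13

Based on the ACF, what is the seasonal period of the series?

The largest autocorrelation is r_6 = 0.43; the remaining lags stay at or below 0.11.
The dominant spike at lag 6 indicates a seasonal period of 6.

6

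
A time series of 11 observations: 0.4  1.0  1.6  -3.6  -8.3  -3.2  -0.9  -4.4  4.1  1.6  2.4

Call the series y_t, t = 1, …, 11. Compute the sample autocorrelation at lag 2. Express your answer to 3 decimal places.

Mean ȳ = (0.4 + 1.0 + 1.6 − 3.6 − 8.3 − 3.2 − 0.9 − 4.4 + 4.1 + 1.6 + 2.4)/11 = -0.8455
Numerator Σ_{t=1}^{9}(y_t−ȳ)(y_{t+2}−ȳ) = 2.0822
Denominator Σ(y_t−ȳ)² = 133.2473
r_2 = 2.0822 / 133.2473 = 0.016

0.016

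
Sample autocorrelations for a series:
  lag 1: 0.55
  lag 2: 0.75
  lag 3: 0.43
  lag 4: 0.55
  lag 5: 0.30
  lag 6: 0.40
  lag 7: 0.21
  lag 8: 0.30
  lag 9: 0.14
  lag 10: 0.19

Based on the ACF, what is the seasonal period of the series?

The largest autocorrelation is r_2 = 0.75; the remaining lags stay at or below 0.55.
The dominant spike at lag 2 indicates a seasonal period of 2.

2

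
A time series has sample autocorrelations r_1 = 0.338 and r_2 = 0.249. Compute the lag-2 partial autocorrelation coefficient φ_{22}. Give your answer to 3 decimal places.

φ_{22} = (r_2 − r_1²) / (1 − r_1²)
r_1² = (0.338)² = 0.114244
Numerator = 0.249 − 0.1142 = 0.1348; denominator = 1 − 0.1142 = 0.8858
φ_{22} = 0.1348 / 0.8858 = 0.152

0.152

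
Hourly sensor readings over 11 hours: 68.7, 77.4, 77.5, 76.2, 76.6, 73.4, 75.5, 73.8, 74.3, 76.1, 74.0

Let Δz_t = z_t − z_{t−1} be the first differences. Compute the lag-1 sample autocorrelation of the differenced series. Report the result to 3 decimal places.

-0.146

First differences Δz: 8.7, 0.1, -1.3, 0.4, -3.2, 2.1, -1.7, 0.5, 1.8, -2.1
Mean of differences = 0.5300
Numerator Σ(Δz_t−Δz̄)(Δz_{t+1}−Δz̄) = -14.6719
Denominator Σ(Δz_t−Δz̄)² = 100.1810
r_1(Δz) = -14.6719 / 100.1810 = -0.146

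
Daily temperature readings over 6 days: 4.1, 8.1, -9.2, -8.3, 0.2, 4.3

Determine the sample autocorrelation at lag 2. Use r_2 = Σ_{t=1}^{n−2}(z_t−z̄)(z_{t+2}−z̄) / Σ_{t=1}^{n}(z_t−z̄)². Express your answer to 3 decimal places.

-0.569

Mean z̄ = (4.1 + 8.1 − 9.2 − 8.3 + 0.2 + 4.3)/6 = -0.1333
Deviations from mean: 4.2333, 8.2333, -9.0667, -8.1667, 0.3333, 4.4333
Numerator Σ_{t=1}^{4}(z_t−z̄)(z_{t+2}−z̄) = -144.8489
Denominator Σ(z_t−z̄)² = 254.3733
r_2 = -144.8489 / 254.3733 = -0.569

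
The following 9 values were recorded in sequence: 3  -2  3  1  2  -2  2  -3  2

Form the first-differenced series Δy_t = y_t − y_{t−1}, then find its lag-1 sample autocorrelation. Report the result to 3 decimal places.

-0.746

First differences Δy: -5, 5, -2, 1, -4, 4, -5, 5
Mean of differences = -0.1250
Numerator Σ(Δy_t−Δȳ)(Δy_{t+1}−Δȳ) = -102.1406
Denominator Σ(Δy_t−Δȳ)² = 136.8750
r_1(Δy) = -102.1406 / 136.8750 = -0.746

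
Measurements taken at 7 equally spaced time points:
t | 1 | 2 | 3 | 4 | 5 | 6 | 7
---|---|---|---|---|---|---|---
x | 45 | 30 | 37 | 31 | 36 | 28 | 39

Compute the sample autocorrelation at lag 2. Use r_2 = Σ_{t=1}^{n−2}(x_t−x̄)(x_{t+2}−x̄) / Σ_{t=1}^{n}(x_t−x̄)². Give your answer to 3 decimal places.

Mean x̄ = (45 + 30 + 37 + 31 + 36 + 28 + 39)/7 = 35.1429
Σ(x_t−x̄)(x_{t+2}−x̄) = (18.3061) + (21.3061) + (1.5918) + (29.5918) + (3.3061) = 74.1020
Denominator Σ(x_t−x̄)² = 210.8571
r_2 = 74.1020 / 210.8571 = 0.351

0.351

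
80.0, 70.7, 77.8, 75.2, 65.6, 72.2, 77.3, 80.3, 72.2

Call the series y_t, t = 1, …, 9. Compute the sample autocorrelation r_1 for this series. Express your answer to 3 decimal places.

Mean ȳ = (80.0 + 70.7 + 77.8 + 75.2 + 65.6 + 72.2 + 77.3 + 80.3 + 72.2)/9 = 74.5889
Numerator Σ_{t=1}^{8}(y_t−ȳ)(y_{t+1}−ȳ) = -20.2246
Denominator Σ(y_t−ȳ)² = 187.2689
r_1 = -20.2246 / 187.2689 = -0.108

-0.108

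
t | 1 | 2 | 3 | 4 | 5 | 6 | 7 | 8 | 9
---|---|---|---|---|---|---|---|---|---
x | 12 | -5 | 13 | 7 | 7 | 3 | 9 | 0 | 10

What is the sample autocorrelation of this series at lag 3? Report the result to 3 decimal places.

Mean x̄ = (12 − 5 + 13 + 7 + 7 + 3 + 9 + 0 + 10)/9 = 6.2222
Σ(x_t−x̄)(x_{t+3}−x̄) = (4.4938) + (-8.7284) + (-21.8395) + (2.1605) + (-4.8395) + (-12.1728) = -40.9259
Denominator Σ(x_t−x̄)² = 277.5556
r_3 = -40.9259 / 277.5556 = -0.147

-0.147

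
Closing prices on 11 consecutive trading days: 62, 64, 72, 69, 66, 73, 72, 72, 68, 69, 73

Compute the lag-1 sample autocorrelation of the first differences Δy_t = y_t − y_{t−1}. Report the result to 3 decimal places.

First differences Δy: 2, 8, -3, -3, 7, -1, 0, -4, 1, 4
Mean of differences = 1.1000
Numerator Σ(Δy_t−Δȳ)(Δy_{t+1}−Δȳ) = -33.7100
Denominator Σ(Δy_t−Δȳ)² = 156.9000
r_1(Δy) = -33.7100 / 156.9000 = -0.215

-0.215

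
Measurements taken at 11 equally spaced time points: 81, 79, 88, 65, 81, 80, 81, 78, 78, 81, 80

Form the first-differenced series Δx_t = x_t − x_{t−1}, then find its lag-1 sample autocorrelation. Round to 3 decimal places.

-0.691

First differences Δx: -2, 9, -23, 16, -1, 1, -3, 0, 3, -1
Mean of differences = -0.1000
Numerator Σ(Δx_t−Δx̄)(Δx_{t+1}−Δx̄) = -615.8100
Denominator Σ(Δx_t−Δx̄)² = 890.9000
r_1(Δx) = -615.8100 / 890.9000 = -0.691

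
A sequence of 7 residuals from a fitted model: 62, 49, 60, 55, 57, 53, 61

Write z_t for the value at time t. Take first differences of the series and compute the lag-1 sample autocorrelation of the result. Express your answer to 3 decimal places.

-0.620

First differences Δz: -13, 11, -5, 2, -4, 8
Mean of differences = -0.1667
Numerator Σ(Δz_t−Δz̄)(Δz_{t+1}−Δz̄) = -247.3611
Denominator Σ(Δz_t−Δz̄)² = 398.8333
r_1(Δz) = -247.3611 / 398.8333 = -0.620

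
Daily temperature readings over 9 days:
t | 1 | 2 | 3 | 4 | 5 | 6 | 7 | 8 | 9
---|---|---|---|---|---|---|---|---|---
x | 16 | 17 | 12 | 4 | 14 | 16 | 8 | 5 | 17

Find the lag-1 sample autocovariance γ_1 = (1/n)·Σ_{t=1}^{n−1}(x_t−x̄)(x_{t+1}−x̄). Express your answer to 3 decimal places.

Mean x̄ = (16 + 17 + 12 + 4 + 14 + 16 + 8 + 5 + 17)/9 = 12.1111
Σ_{t=1}^{8}(x_t−x̄)(x_{t+1}−x̄) = -10.1235
γ_1 = -10.1235 / 9 = -1.125

-1.125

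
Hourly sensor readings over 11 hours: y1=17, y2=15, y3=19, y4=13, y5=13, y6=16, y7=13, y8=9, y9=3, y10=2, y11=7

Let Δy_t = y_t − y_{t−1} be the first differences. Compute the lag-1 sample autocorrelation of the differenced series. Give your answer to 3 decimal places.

-0.127

First differences Δy: -2, 4, -6, 0, 3, -3, -4, -6, -1, 5
Mean of differences = -1.0000
Numerator Σ(Δy_t−Δȳ)(Δy_{t+1}−Δȳ) = -18.0000
Denominator Σ(Δy_t−Δȳ)² = 142.0000
r_1(Δy) = -18.0000 / 142.0000 = -0.127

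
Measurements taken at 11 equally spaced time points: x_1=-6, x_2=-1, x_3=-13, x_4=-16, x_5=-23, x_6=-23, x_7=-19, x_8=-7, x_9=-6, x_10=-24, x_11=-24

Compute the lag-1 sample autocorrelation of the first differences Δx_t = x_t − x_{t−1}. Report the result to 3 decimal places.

First differences Δx: 5, -12, -3, -7, 0, 4, 12, 1, -18, 0
Mean of differences = -1.8000
Numerator Σ(Δx_t−Δx̄)(Δx_{t+1}−Δx̄) = -5.6400
Denominator Σ(Δx_t−Δx̄)² = 679.6000
r_1(Δx) = -5.6400 / 679.6000 = -0.008

-0.008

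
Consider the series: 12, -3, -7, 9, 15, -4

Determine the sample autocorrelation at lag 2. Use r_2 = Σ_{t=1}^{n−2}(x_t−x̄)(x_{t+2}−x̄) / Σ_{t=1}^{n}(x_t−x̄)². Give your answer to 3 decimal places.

-0.646

Mean x̄ = (12 − 3 − 7 + 9 + 15 − 4)/6 = 3.6667
Deviations from mean: 8.3333, -6.6667, -10.6667, 5.3333, 11.3333, -7.6667
Σ(x_t−x̄)(x_{t+2}−x̄) = (-88.8889) + (-35.5556) + (-120.8889) + (-40.8889) = -286.2222
Denominator Σ(x_t−x̄)² = 443.3333
r_2 = -286.2222 / 443.3333 = -0.646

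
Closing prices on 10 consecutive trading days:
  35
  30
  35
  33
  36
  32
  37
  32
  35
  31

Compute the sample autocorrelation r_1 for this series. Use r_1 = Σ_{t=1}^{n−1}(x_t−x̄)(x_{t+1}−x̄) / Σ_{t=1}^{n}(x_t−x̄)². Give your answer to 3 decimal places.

-0.681

Mean x̄ = (35 + 30 + 35 + 33 + 36 + 32 + 37 + 32 + 35 + 31)/10 = 33.6000
Numerator Σ_{t=1}^{9}(x_t−x̄)(x_{t+1}−x̄) = -32.9600
Denominator Σ(x_t−x̄)² = 48.4000
r_1 = -32.9600 / 48.4000 = -0.681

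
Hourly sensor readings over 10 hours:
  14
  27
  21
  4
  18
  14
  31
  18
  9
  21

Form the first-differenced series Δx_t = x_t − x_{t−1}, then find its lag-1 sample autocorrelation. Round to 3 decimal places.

First differences Δx: 13, -6, -17, 14, -4, 17, -13, -9, 12
Mean of differences = 0.7778
Numerator Σ(Δx_t−Δx̄)(Δx_{t+1}−Δx̄) = -536.6049
Denominator Σ(Δx_t−Δx̄)² = 1383.5556
r_1(Δx) = -536.6049 / 1383.5556 = -0.388

-0.388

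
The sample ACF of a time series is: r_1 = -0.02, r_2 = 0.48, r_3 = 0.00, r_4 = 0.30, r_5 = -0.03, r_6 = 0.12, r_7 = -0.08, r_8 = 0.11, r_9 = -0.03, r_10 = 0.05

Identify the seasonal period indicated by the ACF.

The largest autocorrelation is r_2 = 0.48, with a weaker echo at lag 4 (0.30); the remaining lags stay at or below 0.12.
The dominant spike at lag 2 indicates a seasonal period of 2.

2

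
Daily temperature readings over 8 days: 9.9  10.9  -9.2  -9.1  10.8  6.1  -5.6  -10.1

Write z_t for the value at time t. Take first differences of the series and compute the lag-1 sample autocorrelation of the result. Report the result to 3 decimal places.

First differences Δz: 1.0, -20.1, 0.1, 19.9, -4.7, -11.7, -4.5
Mean of differences = -2.8571
Numerator Σ(Δz_t−Δz̄)(Δz_{t+1}−Δz̄) = -61.3161
Denominator Σ(Δz_t−Δz̄)² = 923.1171
r_1(Δz) = -61.3161 / 923.1171 = -0.066

-0.066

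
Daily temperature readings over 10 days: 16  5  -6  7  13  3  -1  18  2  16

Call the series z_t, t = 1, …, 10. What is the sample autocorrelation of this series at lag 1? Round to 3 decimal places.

Mean z̄ = (16 + 5 − 6 + 7 + 13 + 3 − 1 + 18 + 2 + 16)/10 = 7.3000
Numerator Σ_{t=1}^{9}(z_t−z̄)(z_{t+1}−z̄) = -167.5900
Denominator Σ(z_t−z̄)² = 596.1000
r_1 = -167.5900 / 596.1000 = -0.281

-0.281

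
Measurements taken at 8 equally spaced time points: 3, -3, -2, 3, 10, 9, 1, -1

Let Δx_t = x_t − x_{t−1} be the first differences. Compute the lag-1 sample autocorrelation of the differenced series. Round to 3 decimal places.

0.298

First differences Δx: -6, 1, 5, 7, -1, -8, -2
Mean of differences = -0.5714
Numerator Σ(Δx_t−Δx̄)(Δx_{t+1}−Δx̄) = 52.9592
Denominator Σ(Δx_t−Δx̄)² = 177.7143
r_1(Δx) = 52.9592 / 177.7143 = 0.298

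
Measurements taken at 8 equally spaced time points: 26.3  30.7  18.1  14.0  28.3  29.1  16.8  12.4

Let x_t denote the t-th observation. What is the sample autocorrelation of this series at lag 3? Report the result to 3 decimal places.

Mean x̄ = (26.3 + 30.7 + 18.1 + 14.0 + 28.3 + 29.1 + 16.8 + 12.4)/8 = 21.9625
Σ(x_t−x̄)(x_{t+3}−x̄) = (-34.5373) + (55.3739) + (-27.5686) + (41.1064) + (-60.6023) = -26.2280
Denominator Σ(x_t−x̄)² = 382.6788
r_3 = -26.2280 / 382.6788 = -0.069

-0.069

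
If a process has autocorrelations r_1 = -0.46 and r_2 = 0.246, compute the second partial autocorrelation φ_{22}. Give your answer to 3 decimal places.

φ_{22} = (r_2 − r_1²) / (1 − r_1²)
r_1² = (-0.46)² = 0.2116
Numerator = 0.246 − 0.2116 = 0.0344; denominator = 1 − 0.2116 = 0.7884
φ_{22} = 0.0344 / 0.7884 = 0.044

0.044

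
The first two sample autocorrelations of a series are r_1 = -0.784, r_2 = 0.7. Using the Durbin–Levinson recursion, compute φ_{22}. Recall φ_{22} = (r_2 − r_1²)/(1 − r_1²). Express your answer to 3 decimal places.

0.221

φ_{22} = (r_2 − r_1²) / (1 − r_1²)
r_1² = (-0.784)² = 0.614656
Numerator = 0.7 − 0.6147 = 0.0853; denominator = 1 − 0.6147 = 0.3853
φ_{22} = 0.0853 / 0.3853 = 0.221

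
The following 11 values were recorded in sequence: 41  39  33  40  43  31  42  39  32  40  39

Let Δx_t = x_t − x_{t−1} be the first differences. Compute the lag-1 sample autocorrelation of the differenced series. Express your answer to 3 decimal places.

First differences Δx: -2, -6, 7, 3, -12, 11, -3, -7, 8, -1
Mean of differences = -0.2000
Numerator Σ(Δx_t−Δx̄)(Δx_{t+1}−Δx̄) = -252.8400
Denominator Σ(Δx_t−Δx̄)² = 485.6000
r_1(Δx) = -252.8400 / 485.6000 = -0.521

-0.521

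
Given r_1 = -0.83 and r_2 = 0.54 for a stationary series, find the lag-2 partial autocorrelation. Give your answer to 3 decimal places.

-0.479

φ_{22} = (r_2 − r_1²) / (1 − r_1²)
r_1² = (-0.83)² = 0.6889
Numerator = 0.54 − 0.6889 = -0.1489; denominator = 1 − 0.6889 = 0.3111
φ_{22} = -0.1489 / 0.3111 = -0.479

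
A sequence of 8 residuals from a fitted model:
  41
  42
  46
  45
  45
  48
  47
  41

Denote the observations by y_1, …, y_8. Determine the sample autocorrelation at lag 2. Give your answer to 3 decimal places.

Mean ȳ = (41 + 42 + 46 + 45 + 45 + 48 + 47 + 41)/8 = 44.3750
Deviations from mean: -3.3750, -2.3750, 1.6250, 0.6250, 0.6250, 3.6250, 2.6250, -3.3750
Numerator Σ_{t=1}^{6}(y_t−ȳ)(y_{t+2}−ȳ) = -14.2813
Denominator Σ(y_t−ȳ)² = 51.8750
r_2 = -14.2813 / 51.8750 = -0.275

-0.275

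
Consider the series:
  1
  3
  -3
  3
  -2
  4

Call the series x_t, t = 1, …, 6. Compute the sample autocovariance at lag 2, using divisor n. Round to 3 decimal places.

3.667

Mean x̄ = (1 + 3 − 3 + 3 − 2 + 4)/6 = 1.0000
Σ_{t=1}^{4}(x_t−x̄)(x_{t+2}−x̄) = 22.0000
γ_2 = 22.0000 / 6 = 3.667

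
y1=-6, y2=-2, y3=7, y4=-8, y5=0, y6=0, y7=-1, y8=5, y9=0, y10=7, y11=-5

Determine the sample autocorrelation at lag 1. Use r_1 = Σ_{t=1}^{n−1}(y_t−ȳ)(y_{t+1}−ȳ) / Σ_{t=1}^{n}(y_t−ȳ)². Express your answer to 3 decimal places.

-0.380

Mean ȳ = (-6 − 2 + 7 − 8 + 0 + 0 − 1 + 5 + 0 + 7 − 5)/11 = -0.2727
Numerator Σ_{t=1}^{10}(y_t−ȳ)(y_{t+1}−ȳ) = -95.8926
Denominator Σ(y_t−ȳ)² = 252.1818
r_1 = -95.8926 / 252.1818 = -0.380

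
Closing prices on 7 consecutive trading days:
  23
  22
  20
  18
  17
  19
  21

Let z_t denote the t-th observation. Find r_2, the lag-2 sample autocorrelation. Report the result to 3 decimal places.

Mean z̄ = (23 + 22 + 20 + 18 + 17 + 19 + 21)/7 = 20.0000
Numerator Σ_{t=1}^{5}(z_t−z̄)(z_{t+2}−z̄) = -5.0000
Denominator Σ(z_t−z̄)² = 28.0000
r_2 = -5.0000 / 28.0000 = -0.179

-0.179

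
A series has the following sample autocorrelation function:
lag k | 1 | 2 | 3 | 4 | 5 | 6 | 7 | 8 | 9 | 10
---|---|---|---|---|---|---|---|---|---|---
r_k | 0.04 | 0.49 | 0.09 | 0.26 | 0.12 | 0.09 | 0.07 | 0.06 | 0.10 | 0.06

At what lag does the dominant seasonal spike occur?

2

The largest autocorrelation is r_2 = 0.49, with a weaker echo at lag 4 (0.26); the remaining lags stay at or below 0.12.
The dominant spike at lag 2 indicates a seasonal period of 2.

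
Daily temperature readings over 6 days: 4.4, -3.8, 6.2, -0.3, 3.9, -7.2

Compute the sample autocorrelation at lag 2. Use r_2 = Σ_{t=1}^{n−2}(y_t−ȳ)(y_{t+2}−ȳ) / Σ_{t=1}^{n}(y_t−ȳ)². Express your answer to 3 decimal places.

0.371

Mean ȳ = (4.4 − 3.8 + 6.2 − 0.3 + 3.9 − 7.2)/6 = 0.5333
Deviations from mean: 3.8667, -4.3333, 5.6667, -0.8333, 3.3667, -7.7333
Σ(y_t−ȳ)(y_{t+2}−ȳ) = (21.9111) + (3.6111) + (19.0778) + (6.4444) = 51.0444
Denominator Σ(y_t−ȳ)² = 137.6733
r_2 = 51.0444 / 137.6733 = 0.371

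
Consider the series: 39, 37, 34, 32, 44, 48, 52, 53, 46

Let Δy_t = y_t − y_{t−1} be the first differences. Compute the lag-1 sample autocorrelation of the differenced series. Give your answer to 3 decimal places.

0.145

First differences Δy: -2, -3, -2, 12, 4, 4, 1, -7
Mean of differences = 0.8750
Numerator Σ(Δy_t−Δȳ)(Δy_{t+1}−Δȳ) = 34.2344
Denominator Σ(Δy_t−Δȳ)² = 236.8750
r_1(Δy) = 34.2344 / 236.8750 = 0.145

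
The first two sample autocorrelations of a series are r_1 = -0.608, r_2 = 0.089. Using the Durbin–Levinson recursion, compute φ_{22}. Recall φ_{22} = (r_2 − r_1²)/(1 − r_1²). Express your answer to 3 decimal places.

-0.445

φ_{22} = (r_2 − r_1²) / (1 − r_1²)
r_1² = (-0.608)² = 0.369664
Numerator = 0.089 − 0.3697 = -0.2807; denominator = 1 − 0.3697 = 0.6303
φ_{22} = -0.2807 / 0.6303 = -0.445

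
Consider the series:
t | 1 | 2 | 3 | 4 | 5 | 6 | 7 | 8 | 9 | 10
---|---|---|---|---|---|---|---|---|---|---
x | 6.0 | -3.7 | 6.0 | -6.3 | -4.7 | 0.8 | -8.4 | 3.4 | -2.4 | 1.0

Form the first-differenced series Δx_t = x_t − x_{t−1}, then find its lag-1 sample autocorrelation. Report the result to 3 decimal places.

-0.738

First differences Δx: -9.7, 9.7, -12.3, 1.6, 5.5, -9.2, 11.8, -5.8, 3.4
Mean of differences = -0.5556
Numerator Σ(Δx_t−Δx̄)(Δx_{t+1}−Δx̄) = -471.1864
Denominator Σ(Δx_t−Δx̄)² = 638.5822
r_1(Δx) = -471.1864 / 638.5822 = -0.738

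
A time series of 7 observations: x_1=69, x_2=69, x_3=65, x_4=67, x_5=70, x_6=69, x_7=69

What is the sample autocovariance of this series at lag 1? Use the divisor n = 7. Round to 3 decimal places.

0.274

Mean x̄ = (69 + 69 + 65 + 67 + 70 + 69 + 69)/7 = 68.2857
Deviations: 0.7143, 0.7143, -3.2857, -1.2857, 1.7143, 0.7143, 0.7143
Σ_{t=1}^{6}(x_t−x̄)(x_{t+1}−x̄) = 1.9184
γ_1 = 1.9184 / 7 = 0.274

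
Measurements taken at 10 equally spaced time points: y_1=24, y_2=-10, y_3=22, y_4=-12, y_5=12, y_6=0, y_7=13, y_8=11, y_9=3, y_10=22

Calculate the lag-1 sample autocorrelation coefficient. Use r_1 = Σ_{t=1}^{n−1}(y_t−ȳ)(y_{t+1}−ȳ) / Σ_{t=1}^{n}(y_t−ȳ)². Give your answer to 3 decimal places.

Mean ȳ = (24 − 10 + 22 − 12 + 12 + 0 + 13 + 11 + 3 + 22)/10 = 8.5000
Numerator Σ_{t=1}^{9}(y_t−ȳ)(y_{t+1}−ȳ) = -1029.7500
Denominator Σ(y_t−ȳ)² = 1508.5000
r_1 = -1029.7500 / 1508.5000 = -0.683

-0.683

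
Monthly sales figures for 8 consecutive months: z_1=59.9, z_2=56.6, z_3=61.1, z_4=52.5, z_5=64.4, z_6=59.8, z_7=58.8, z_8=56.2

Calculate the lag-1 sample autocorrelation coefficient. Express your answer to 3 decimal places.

Mean z̄ = (59.9 + 56.6 + 61.1 + 52.5 + 64.4 + 59.8 + 58.8 + 56.2)/8 = 58.6625
Deviations from mean: 1.2375, -2.0625, 2.4375, -6.1625, 5.7375, 1.1375, 0.1375, -2.4625
Σ(z_t−z̄)(z_{t+1}−z̄) = (-2.5523) + (-5.0273) + (-15.0211) + (-35.3573) + (6.5264) + (0.1564) + (-0.3386) = -51.6139
Denominator Σ(z_t−z̄)² = 89.9988
r_1 = -51.6139 / 89.9988 = -0.573

-0.573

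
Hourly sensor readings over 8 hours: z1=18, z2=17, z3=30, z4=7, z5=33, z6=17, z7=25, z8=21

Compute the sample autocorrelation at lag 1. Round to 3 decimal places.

Mean z̄ = (18 + 17 + 30 + 7 + 33 + 17 + 25 + 21)/8 = 21.0000
Deviations from mean: -3.0000, -4.0000, 9.0000, -14.0000, 12.0000, -4.0000, 4.0000, 0.0000
Σ(z_t−z̄)(z_{t+1}−z̄) = (12.0000) + (-36.0000) + (-126.0000) + (-168.0000) + (-48.0000) + (-16.0000) + (0.0000) = -382.0000
Denominator Σ(z_t−z̄)² = 478.0000
r_1 = -382.0000 / 478.0000 = -0.799

-0.799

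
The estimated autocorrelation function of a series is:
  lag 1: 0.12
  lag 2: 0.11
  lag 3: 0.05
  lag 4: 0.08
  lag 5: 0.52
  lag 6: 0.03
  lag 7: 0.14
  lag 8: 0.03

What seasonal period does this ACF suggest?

5

The largest autocorrelation is r_5 = 0.52; the remaining lags stay at or below 0.14.
The dominant spike at lag 5 indicates a seasonal period of 5.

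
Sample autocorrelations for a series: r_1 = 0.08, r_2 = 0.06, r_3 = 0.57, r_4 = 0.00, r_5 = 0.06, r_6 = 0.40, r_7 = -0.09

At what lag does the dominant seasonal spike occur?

3

The largest autocorrelation is r_3 = 0.57, with a weaker echo at lag 6 (0.40); the remaining lags stay at or below 0.08.
The dominant spike at lag 3 indicates a seasonal period of 3.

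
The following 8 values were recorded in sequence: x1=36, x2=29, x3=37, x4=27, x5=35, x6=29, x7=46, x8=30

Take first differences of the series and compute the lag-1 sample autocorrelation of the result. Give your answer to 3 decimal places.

First differences Δx: -7, 8, -10, 8, -6, 17, -16
Mean of differences = -0.8571
Numerator Σ(Δx_t−Δx̄)(Δx_{t+1}−Δx̄) = -624.1633
Denominator Σ(Δx_t−Δx̄)² = 852.8571
r_1(Δx) = -624.1633 / 852.8571 = -0.732

-0.732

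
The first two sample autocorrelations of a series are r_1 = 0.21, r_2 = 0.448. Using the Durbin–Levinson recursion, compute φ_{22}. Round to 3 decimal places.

φ_{22} = (r_2 − r_1²) / (1 − r_1²)
r_1² = (0.21)² = 0.0441
Numerator = 0.448 − 0.0441 = 0.4039; denominator = 1 − 0.0441 = 0.9559
φ_{22} = 0.4039 / 0.9559 = 0.423

0.423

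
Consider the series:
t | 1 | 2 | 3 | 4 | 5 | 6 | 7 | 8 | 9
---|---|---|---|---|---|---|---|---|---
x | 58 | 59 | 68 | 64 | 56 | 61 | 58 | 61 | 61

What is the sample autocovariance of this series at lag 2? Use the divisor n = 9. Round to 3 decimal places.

Mean x̄ = (58 + 59 + 68 + 64 + 56 + 61 + 58 + 61 + 61)/9 = 60.6667
Σ_{t=1}^{7}(x_t−x̄)(x_{t+2}−x̄) = -46.5556
γ_2 = -46.5556 / 9 = -5.173

-5.173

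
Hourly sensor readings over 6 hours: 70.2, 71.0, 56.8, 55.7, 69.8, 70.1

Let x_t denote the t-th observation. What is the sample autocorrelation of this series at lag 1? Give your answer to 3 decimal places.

Mean x̄ = (70.2 + 71.0 + 56.8 + 55.7 + 69.8 + 70.1)/6 = 65.6000
Deviations from mean: 4.6000, 5.4000, -8.8000, -9.9000, 4.2000, 4.5000
Σ(x_t−x̄)(x_{t+1}−x̄) = (24.8400) + (-47.5200) + (87.1200) + (-41.5800) + (18.9000) = 41.7600
Denominator Σ(x_t−x̄)² = 263.6600
r_1 = 41.7600 / 263.6600 = 0.158

0.158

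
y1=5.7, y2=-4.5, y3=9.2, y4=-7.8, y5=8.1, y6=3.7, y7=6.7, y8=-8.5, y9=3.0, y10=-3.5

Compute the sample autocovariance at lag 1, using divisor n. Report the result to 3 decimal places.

Mean ȳ = (5.7 − 4.5 + 9.2 − 7.8 + 8.1 + 3.7 + 6.7 − 8.5 + 3.0 − 3.5)/10 = 1.2100
Σ_{t=1}^{9}(y_t−ȳ)(y_{t+1}−ȳ) = -253.6231
γ_1 = -253.6231 / 10 = -25.362

-25.362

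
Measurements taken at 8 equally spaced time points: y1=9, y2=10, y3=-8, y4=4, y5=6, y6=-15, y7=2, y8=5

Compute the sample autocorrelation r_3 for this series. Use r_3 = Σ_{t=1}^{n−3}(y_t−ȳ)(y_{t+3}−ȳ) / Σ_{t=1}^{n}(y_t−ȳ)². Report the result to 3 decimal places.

Mean ȳ = (9 + 10 − 8 + 4 + 6 − 15 + 2 + 5)/8 = 1.6250
Numerator Σ_{t=1}^{5}(y_t−ȳ)(y_{t+3}−ȳ) = 229.8281
Denominator Σ(y_t−ȳ)² = 529.8750
r_3 = 229.8281 / 529.8750 = 0.434

0.434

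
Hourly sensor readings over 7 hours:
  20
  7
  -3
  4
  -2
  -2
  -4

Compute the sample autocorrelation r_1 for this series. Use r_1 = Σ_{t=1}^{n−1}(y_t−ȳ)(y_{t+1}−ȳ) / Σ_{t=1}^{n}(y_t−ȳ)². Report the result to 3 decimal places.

0.207

Mean ȳ = (20 + 7 − 3 + 4 − 2 − 2 − 4)/7 = 2.8571
Σ(y_t−ȳ)(y_{t+1}−ȳ) = (71.0204) + (-24.2653) + (-6.6939) + (-5.5510) + (23.5918) + (33.3061) = 91.4082
Denominator Σ(y_t−ȳ)² = 440.8571
r_1 = 91.4082 / 440.8571 = 0.207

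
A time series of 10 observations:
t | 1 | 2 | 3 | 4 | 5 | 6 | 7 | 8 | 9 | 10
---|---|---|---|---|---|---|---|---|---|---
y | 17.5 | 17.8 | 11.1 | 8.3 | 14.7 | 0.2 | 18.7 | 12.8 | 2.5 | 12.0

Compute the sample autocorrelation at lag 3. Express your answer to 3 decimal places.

0.257

Mean ȳ = (17.5 + 17.8 + 11.1 + 8.3 + 14.7 + 0.2 + 18.7 + 12.8 + 2.5 + 12.0)/10 = 11.5600
Σ(y_t−ȳ)(y_{t+3}−ȳ) = (-19.3644) + (19.5936) + (5.2256) + (-23.2764) + (3.8936) + (102.9216) + (3.1416) = 92.1352
Denominator Σ(y_t−ȳ)² = 358.7640
r_3 = 92.1352 / 358.7640 = 0.257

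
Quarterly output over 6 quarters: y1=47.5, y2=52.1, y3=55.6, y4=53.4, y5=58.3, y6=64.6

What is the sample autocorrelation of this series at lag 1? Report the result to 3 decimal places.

0.267

Mean ȳ = (47.5 + 52.1 + 55.6 + 53.4 + 58.3 + 64.6)/6 = 55.2500
Deviations from mean: -7.7500, -3.1500, 0.3500, -1.8500, 3.0500, 9.3500
Σ(y_t−ȳ)(y_{t+1}−ȳ) = (24.4125) + (-1.1025) + (-0.6475) + (-5.6425) + (28.5175) = 45.5375
Denominator Σ(y_t−ȳ)² = 170.2550
r_1 = 45.5375 / 170.2550 = 0.267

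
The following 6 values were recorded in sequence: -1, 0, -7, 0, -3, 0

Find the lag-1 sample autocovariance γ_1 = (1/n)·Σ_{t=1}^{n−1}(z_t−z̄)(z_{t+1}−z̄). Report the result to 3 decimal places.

-3.616

Mean z̄ = (-1 + 0 − 7 + 0 − 3 + 0)/6 = -1.8333
Deviations: 0.8333, 1.8333, -5.1667, 1.8333, -1.1667, 1.8333
Σ_{t=1}^{5}(z_t−z̄)(z_{t+1}−z̄) = -21.6944
γ_1 = -21.6944 / 6 = -3.616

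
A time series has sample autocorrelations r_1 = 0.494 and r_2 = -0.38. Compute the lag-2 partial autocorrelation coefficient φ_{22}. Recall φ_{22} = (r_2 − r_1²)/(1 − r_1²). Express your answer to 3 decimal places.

φ_{22} = (r_2 − r_1²) / (1 − r_1²)
r_1² = (0.494)² = 0.244036
Numerator = -0.38 − 0.2440 = -0.6240; denominator = 1 − 0.2440 = 0.7560
φ_{22} = -0.6240 / 0.7560 = -0.825

-0.825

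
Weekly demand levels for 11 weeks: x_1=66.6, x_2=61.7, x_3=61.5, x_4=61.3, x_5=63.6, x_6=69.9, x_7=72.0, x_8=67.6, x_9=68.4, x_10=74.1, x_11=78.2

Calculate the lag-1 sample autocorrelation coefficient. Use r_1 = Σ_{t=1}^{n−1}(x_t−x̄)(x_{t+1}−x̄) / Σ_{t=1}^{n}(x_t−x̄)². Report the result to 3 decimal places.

Mean x̄ = (66.6 + 61.7 + 61.5 + 61.3 + 63.6 + 69.9 + 72.0 + 67.6 + 68.4 + 74.1 + 78.2)/11 = 67.7182
Numerator Σ_{t=1}^{10}(x_t−x̄)(x_{t+1}−x̄) = 181.5069
Denominator Σ(x_t−x̄)² = 308.4564
r_1 = 181.5069 / 308.4564 = 0.588

0.588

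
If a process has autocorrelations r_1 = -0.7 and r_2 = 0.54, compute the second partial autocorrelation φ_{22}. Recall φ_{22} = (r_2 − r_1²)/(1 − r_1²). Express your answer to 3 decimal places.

φ_{22} = (r_2 − r_1²) / (1 − r_1²)
r_1² = (-0.7)² = 0.49
Numerator = 0.54 − 0.4900 = 0.0500; denominator = 1 − 0.4900 = 0.5100
φ_{22} = 0.0500 / 0.5100 = 0.098

0.098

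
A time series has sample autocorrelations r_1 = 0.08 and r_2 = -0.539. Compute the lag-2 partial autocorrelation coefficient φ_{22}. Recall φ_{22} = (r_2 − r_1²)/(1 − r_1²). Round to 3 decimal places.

-0.549

φ_{22} = (r_2 − r_1²) / (1 − r_1²)
r_1² = (0.08)² = 0.0064
Numerator = -0.539 − 0.0064 = -0.5454; denominator = 1 − 0.0064 = 0.9936
φ_{22} = -0.5454 / 0.9936 = -0.549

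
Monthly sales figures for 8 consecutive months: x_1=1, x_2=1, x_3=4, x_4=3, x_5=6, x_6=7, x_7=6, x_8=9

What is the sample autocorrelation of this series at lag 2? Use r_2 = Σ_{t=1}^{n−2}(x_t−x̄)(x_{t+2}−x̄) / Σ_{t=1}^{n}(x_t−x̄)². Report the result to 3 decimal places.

0.272

Mean x̄ = (1 + 1 + 4 + 3 + 6 + 7 + 6 + 9)/8 = 4.6250
Deviations from mean: -3.6250, -3.6250, -0.6250, -1.6250, 1.3750, 2.3750, 1.3750, 4.3750
Σ(x_t−x̄)(x_{t+2}−x̄) = (2.2656) + (5.8906) + (-0.8594) + (-3.8594) + (1.8906) + (10.3906) = 15.7188
Denominator Σ(x_t−x̄)² = 57.8750
r_2 = 15.7188 / 57.8750 = 0.272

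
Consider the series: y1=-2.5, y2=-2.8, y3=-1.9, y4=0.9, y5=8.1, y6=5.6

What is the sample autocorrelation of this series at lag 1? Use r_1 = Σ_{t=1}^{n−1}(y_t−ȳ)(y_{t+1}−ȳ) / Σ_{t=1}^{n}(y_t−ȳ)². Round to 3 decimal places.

0.531

Mean ȳ = (-2.5 − 2.8 − 1.9 + 0.9 + 8.1 + 5.6)/6 = 1.2333
Deviations from mean: -3.7333, -4.0333, -3.1333, -0.3333, 6.8667, 4.3667
Numerator Σ_{t=1}^{5}(y_t−ȳ)(y_{t+1}−ȳ) = 56.4356
Denominator Σ(y_t−ȳ)² = 106.3533
r_1 = 56.4356 / 106.3533 = 0.531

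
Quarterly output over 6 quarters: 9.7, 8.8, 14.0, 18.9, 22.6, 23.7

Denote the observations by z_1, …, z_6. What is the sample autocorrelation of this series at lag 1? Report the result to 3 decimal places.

Mean z̄ = (9.7 + 8.8 + 14.0 + 18.9 + 22.6 + 23.7)/6 = 16.2833
Σ(z_t−z̄)(z_{t+1}−z̄) = (49.2653) + (17.0869) + (-5.9747) + (16.5286) + (46.8486) = 123.7547
Denominator Σ(z_t−z̄)² = 206.3083
r_1 = 123.7547 / 206.3083 = 0.600

0.600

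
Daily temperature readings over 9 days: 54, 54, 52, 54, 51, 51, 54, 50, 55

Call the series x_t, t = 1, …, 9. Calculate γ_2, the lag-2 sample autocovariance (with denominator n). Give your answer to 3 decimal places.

0.582

Mean x̄ = (54 + 54 + 52 + 54 + 51 + 51 + 54 + 50 + 55)/9 = 52.7778
Σ_{t=1}^{7}(x_t−x̄)(x_{t+2}−x̄) = 5.2346
γ_2 = 5.2346 / 9 = 0.582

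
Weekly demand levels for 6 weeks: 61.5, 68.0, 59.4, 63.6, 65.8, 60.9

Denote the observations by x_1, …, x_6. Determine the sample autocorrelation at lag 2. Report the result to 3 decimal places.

Mean x̄ = (61.5 + 68.0 + 59.4 + 63.6 + 65.8 + 60.9)/6 = 63.2000
Numerator Σ_{t=1}^{4}(x_t−x̄)(x_{t+2}−x̄) = -2.4200
Denominator Σ(x_t−x̄)² = 52.5800
r_2 = -2.4200 / 52.5800 = -0.046

-0.046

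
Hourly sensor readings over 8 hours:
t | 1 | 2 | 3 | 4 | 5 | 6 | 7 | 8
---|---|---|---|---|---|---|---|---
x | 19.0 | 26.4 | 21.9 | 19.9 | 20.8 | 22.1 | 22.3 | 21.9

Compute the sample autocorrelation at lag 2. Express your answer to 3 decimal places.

Mean x̄ = (19.0 + 26.4 + 21.9 + 19.9 + 20.8 + 22.1 + 22.3 + 21.9)/8 = 21.7875
Deviations from mean: -2.7875, 4.6125, 0.1125, -1.8875, -0.9875, 0.3125, 0.5125, 0.1125
Numerator Σ_{t=1}^{6}(x_t−x̄)(x_{t+2}−x̄) = -10.1916
Denominator Σ(x_t−x̄)² = 33.9688
r_2 = -10.1916 / 33.9688 = -0.300

-0.300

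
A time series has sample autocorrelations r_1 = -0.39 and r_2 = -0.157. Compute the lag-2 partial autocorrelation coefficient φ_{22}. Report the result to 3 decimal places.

φ_{22} = (r_2 − r_1²) / (1 − r_1²)
r_1² = (-0.39)² = 0.1521
Numerator = -0.157 − 0.1521 = -0.3091; denominator = 1 − 0.1521 = 0.8479
φ_{22} = -0.3091 / 0.8479 = -0.365

-0.365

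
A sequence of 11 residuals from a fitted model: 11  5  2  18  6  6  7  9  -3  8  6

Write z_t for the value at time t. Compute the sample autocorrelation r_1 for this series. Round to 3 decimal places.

-0.347

Mean z̄ = (11 + 5 + 2 + 18 + 6 + 6 + 7 + 9 − 3 + 8 + 6)/11 = 6.8182
Numerator Σ_{t=1}^{10}(z_t−z̄)(z_{t+1}−z̄) = -94.9421
Denominator Σ(z_t−z̄)² = 273.6364
r_1 = -94.9421 / 273.6364 = -0.347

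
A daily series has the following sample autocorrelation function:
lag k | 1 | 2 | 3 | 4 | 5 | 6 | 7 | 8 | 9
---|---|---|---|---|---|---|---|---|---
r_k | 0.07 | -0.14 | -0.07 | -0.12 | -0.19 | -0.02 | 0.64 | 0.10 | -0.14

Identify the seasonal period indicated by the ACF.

7

The largest autocorrelation is r_7 = 0.64; the remaining lags stay at or below 0.10.
The dominant spike at lag 7 indicates a seasonal period of 7.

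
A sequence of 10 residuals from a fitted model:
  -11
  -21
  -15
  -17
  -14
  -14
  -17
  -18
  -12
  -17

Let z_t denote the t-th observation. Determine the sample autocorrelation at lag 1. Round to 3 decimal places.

Mean z̄ = (-11 − 21 − 15 − 17 − 14 − 14 − 17 − 18 − 12 − 17)/10 = -15.6000
Numerator Σ_{t=1}^{9}(z_t−z̄)(z_{t+1}−z̄) = -41.1600
Denominator Σ(z_t−z̄)² = 80.4000
r_1 = -41.1600 / 80.4000 = -0.512

-0.512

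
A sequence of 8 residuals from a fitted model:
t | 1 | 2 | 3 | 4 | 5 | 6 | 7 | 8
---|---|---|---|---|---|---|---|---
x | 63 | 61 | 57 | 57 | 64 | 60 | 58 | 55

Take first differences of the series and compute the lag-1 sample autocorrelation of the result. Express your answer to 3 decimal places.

-0.121

First differences Δx: -2, -4, 0, 7, -4, -2, -3
Mean of differences = -1.1429
Numerator Σ(Δx_t−Δx̄)(Δx_{t+1}−Δx̄) = -10.7347
Denominator Σ(Δx_t−Δx̄)² = 88.8571
r_1(Δx) = -10.7347 / 88.8571 = -0.121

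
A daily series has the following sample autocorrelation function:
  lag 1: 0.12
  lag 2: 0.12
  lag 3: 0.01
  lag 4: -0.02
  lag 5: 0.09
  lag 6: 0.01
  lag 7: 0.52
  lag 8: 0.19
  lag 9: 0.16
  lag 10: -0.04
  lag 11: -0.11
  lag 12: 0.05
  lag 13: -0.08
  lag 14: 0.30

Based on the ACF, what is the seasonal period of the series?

The largest autocorrelation is r_7 = 0.52, with a weaker echo at lag 14 (0.30); the remaining lags stay at or below 0.19.
The dominant spike at lag 7 indicates a seasonal period of 7.

7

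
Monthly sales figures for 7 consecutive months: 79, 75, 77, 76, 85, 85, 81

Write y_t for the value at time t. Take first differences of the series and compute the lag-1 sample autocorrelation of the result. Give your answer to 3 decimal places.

-0.191

First differences Δy: -4, 2, -1, 9, 0, -4
Mean of differences = 0.3333
Numerator Σ(Δy_t−Δȳ)(Δy_{t+1}−Δȳ) = -22.4444
Denominator Σ(Δy_t−Δȳ)² = 117.3333
r_1(Δy) = -22.4444 / 117.3333 = -0.191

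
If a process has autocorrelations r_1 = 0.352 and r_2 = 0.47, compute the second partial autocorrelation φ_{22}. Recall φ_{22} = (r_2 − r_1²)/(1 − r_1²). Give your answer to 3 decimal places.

φ_{22} = (r_2 − r_1²) / (1 − r_1²)
r_1² = (0.352)² = 0.123904
Numerator = 0.47 − 0.1239 = 0.3461; denominator = 1 − 0.1239 = 0.8761
φ_{22} = 0.3461 / 0.8761 = 0.395

0.395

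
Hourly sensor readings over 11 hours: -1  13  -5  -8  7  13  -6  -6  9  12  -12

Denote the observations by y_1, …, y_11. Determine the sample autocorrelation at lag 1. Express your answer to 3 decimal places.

Mean ȳ = (-1 + 13 − 5 − 8 + 7 + 13 − 6 − 6 + 9 + 12 − 12)/11 = 1.4545
Numerator Σ_{t=1}^{10}(y_t−ȳ)(y_{t+1}−ȳ) = -179.2975
Denominator Σ(y_t−ȳ)² = 894.7273
r_1 = -179.2975 / 894.7273 = -0.200

-0.200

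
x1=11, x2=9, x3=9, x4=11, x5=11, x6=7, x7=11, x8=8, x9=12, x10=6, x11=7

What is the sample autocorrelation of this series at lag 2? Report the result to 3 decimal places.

Mean x̄ = (11 + 9 + 9 + 11 + 11 + 7 + 11 + 8 + 12 + 6 + 7)/11 = 9.2727
Numerator Σ_{t=1}^{9}(x_t−x̄)(x_{t+2}−x̄) = 3.2149
Denominator Σ(x_t−x̄)² = 42.1818
r_2 = 3.2149 / 42.1818 = 0.076

0.076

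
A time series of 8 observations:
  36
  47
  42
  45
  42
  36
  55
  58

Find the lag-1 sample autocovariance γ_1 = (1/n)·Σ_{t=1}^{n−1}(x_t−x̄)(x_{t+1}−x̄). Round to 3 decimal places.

Mean x̄ = (36 + 47 + 42 + 45 + 42 + 36 + 55 + 58)/8 = 45.1250
Σ_{t=1}^{7}(x_t−x̄)(x_{t+1}−x̄) = 43.3594
γ_1 = 43.3594 / 8 = 5.420

5.420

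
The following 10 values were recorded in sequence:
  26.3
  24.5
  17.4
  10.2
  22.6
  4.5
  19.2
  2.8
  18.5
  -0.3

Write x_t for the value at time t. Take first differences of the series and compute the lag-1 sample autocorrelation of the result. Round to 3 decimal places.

-0.839

First differences Δx: -1.8, -7.1, -7.2, 12.4, -18.1, 14.7, -16.4, 15.7, -18.8
Mean of differences = -2.9556
Numerator Σ(Δx_t−Δx̄)(Δx_{t+1}−Δx̄) = -1336.0786
Denominator Σ(Δx_t−Δx̄)² = 1593.2222
r_1(Δx) = -1336.0786 / 1593.2222 = -0.839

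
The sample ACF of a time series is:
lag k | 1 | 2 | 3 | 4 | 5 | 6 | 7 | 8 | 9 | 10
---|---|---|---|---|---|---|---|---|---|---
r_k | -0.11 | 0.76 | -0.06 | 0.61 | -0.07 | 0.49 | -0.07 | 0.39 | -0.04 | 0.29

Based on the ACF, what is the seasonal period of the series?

The largest autocorrelation is r_2 = 0.76, with weaker echoes at lags 4 (0.61), 6 (0.49), 8 (0.39) and 10 (0.29); the remaining lags stay at or below -0.04.
The dominant spike at lag 2 indicates a seasonal period of 2.

2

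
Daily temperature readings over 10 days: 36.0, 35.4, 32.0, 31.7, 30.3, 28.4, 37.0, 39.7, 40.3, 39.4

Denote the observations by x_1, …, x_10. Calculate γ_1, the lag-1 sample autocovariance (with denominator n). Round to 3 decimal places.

10.016

Mean x̄ = (36.0 + 35.4 + 32.0 + 31.7 + 30.3 + 28.4 + 37.0 + 39.7 + 40.3 + 39.4)/10 = 35.0200
Σ_{t=1}^{9}(x_t−x̄)(x_{t+1}−x̄) = 100.1636
γ_1 = 100.1636 / 10 = 10.016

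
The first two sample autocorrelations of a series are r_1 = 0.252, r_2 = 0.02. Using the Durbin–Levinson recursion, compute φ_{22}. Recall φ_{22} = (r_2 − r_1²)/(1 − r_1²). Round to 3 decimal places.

φ_{22} = (r_2 − r_1²) / (1 − r_1²)
r_1² = (0.252)² = 0.063504
Numerator = 0.02 − 0.0635 = -0.0435; denominator = 1 − 0.0635 = 0.9365
φ_{22} = -0.0435 / 0.9365 = -0.046

-0.046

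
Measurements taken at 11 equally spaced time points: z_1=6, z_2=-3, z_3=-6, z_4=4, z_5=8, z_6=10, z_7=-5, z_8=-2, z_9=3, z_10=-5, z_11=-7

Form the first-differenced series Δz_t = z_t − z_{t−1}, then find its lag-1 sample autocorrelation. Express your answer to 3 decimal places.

First differences Δz: -9, -3, 10, 4, 2, -15, 3, 5, -8, -2
Mean of differences = -1.3000
Numerator Σ(Δz_t−Δz̄)(Δz_{t+1}−Δz̄) = -43.2900
Denominator Σ(Δz_t−Δz̄)² = 520.1000
r_1(Δz) = -43.2900 / 520.1000 = -0.083

-0.083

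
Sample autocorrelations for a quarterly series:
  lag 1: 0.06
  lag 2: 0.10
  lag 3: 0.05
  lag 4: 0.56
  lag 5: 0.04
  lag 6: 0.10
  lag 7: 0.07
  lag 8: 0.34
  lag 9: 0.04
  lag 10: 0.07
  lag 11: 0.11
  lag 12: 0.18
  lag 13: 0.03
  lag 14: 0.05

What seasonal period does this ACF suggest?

The largest autocorrelation is r_4 = 0.56, with weaker echoes at lags 8 (0.34) and 12 (0.18); the remaining lags stay at or below 0.11.
The dominant spike at lag 4 indicates a seasonal period of 4.

4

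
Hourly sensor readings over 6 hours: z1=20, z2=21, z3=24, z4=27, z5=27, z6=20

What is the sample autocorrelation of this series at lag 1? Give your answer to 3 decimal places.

0.197

Mean z̄ = (20 + 21 + 24 + 27 + 27 + 20)/6 = 23.1667
Deviations from mean: -3.1667, -2.1667, 0.8333, 3.8333, 3.8333, -3.1667
Σ(z_t−z̄)(z_{t+1}−z̄) = (6.8611) + (-1.8056) + (3.1944) + (14.6944) + (-12.1389) = 10.8056
Denominator Σ(z_t−z̄)² = 54.8333
r_1 = 10.8056 / 54.8333 = 0.197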